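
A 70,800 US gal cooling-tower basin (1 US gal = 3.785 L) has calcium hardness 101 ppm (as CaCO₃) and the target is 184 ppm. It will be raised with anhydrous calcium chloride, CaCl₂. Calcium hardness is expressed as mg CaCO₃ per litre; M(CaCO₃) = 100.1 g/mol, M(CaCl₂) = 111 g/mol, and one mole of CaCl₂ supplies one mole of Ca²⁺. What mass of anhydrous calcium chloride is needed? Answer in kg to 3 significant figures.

24.7 kg

Volume: 70,800 US gal × 3.785 L/gal = 267,978 L.
Hardness to add: (184 − 101) = 83 mg/L as CaCO₃ × 267,978 L = 22,240 g as CaCO₃.
Moles of Ca²⁺ (1 mol Ca²⁺ ≡ 1 mol CaCO₃): 22,240 / 100.1 g/mol = 222.2 mol.
Mass of CaCl₂: 222.2 × 111 = 24,660 g.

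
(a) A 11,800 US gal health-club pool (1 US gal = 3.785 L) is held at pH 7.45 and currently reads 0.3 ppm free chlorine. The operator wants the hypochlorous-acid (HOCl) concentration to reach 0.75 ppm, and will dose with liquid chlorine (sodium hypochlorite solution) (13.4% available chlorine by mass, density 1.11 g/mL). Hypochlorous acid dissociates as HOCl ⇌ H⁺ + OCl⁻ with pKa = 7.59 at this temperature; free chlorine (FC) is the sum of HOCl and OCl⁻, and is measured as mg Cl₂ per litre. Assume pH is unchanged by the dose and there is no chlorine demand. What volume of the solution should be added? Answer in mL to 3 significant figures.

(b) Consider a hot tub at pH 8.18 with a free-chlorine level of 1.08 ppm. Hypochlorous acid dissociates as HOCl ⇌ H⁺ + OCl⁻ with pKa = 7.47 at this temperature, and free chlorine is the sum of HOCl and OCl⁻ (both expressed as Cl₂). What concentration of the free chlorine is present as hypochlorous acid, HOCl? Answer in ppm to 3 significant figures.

(a) 298 mL; (b) 0.176 ppm

(a) Volume: 11,800 US gal × 3.785 L/gal = 44,663 L.
(a) [OCl⁻]/[HOCl] = 10^(pH − pKa) = 10^(7.45 − 7.59) = 0.7244; fraction as HOCl = 1/(1 + 0.7244) = 0.5799.
(a) Free chlorine required for 0.75 ppm HOCl: 0.75 / 0.5799 = 1.293 ppm.
(a) FC to add: 1.293 − 0.3 = 0.9933 mg/L as Cl₂.
(a) Cl₂ equivalent: 0.9933 mg/L × 44,663 L = 44.36 g.
(a) Product at 13.4% available Cl: 44.36 / 0.134 = 331.1 g.
(a) Volume: 331.1 g ÷ 1.11 g/mL = 298.3 mL.

(b) [OCl⁻]/[HOCl] = 10^(pH − pKa) = 10^(8.18 − 7.47) = 10^0.71 = 5.129.
(b) Fraction as HOCl = 1 / (1 + 5.129) = 0.1632.
(b) HOCl = 0.1632 × 1.08 ppm = 0.1762 ppm.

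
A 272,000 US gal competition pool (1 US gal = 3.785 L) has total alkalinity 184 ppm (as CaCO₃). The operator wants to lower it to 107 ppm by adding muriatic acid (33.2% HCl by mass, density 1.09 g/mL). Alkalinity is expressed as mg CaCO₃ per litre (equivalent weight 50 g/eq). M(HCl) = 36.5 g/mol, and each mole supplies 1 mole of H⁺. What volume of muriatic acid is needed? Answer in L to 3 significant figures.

160 L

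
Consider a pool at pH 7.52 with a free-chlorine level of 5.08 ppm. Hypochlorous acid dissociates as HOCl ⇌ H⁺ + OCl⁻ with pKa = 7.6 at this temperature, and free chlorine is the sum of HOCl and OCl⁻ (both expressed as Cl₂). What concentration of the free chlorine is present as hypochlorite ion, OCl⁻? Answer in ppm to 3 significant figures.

2.31 ppm

[OCl⁻]/[HOCl] = 10^(pH − pKa) = 10^(7.52 − 7.6) = 10^-0.08 = 0.8318.
Fraction as HOCl = 1 / (1 + 0.8318) = 0.5459.
OCl⁻ = (1 − 0.5459) × 5.08 ppm = 2.307 ppm.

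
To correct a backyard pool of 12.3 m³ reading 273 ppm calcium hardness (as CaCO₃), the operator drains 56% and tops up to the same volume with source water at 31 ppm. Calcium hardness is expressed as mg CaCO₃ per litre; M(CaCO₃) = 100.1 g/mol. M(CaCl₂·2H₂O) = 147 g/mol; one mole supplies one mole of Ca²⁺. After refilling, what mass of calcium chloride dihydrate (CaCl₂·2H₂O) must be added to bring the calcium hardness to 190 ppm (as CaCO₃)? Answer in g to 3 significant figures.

Volume: 12.3 m³ = 12,300 L.
After draining 56% and refilling: 273 × 0.44 + 31 × 0.56 = 137.48 ppm.
Deficit to target: 190 − 137.48 = 52.52 mg/L.
As CaCO₃: 52.52 mg/L × 12,300 L = 646 g; ÷ 100.1 = 6.454 mol Ca²⁺.
Mass: 6.454 × 147 = 948.7 g.

949 g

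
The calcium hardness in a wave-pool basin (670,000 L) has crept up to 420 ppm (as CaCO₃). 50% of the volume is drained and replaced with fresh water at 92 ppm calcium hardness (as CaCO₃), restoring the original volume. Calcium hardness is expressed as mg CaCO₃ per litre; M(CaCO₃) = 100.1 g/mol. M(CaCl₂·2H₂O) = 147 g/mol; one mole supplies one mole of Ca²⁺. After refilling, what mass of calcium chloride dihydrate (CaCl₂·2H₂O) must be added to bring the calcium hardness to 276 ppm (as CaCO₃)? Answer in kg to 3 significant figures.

After draining 50% and refilling: 420 × 0.50 + 92 × 0.50 = 256 ppm.
Deficit to target: 276 − 256 = 20 mg/L.
As CaCO₃: 20 mg/L × 670,000 L = 13,400 g; ÷ 100.1 = 133.9 mol Ca²⁺.
Mass: 133.9 × 147 = 19,680 g.

19.7 kg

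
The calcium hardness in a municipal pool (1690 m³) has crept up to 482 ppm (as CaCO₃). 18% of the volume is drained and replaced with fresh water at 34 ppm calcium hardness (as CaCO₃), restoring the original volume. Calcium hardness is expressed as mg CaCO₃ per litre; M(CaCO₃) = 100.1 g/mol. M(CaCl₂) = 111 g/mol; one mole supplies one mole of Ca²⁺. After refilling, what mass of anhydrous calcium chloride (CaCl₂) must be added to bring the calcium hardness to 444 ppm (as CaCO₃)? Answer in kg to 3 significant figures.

Volume: 1690 m³ = 1,690,000 L.
After draining 18% and refilling: 482 × 0.82 + 34 × 0.18 = 401.36 ppm.
Deficit to target: 444 − 401.36 = 42.64 mg/L.
As CaCO₃: 42.64 mg/L × 1,690,000 L = 72,060 g; ÷ 100.1 = 719.9 mol Ca²⁺.
Mass: 719.9 × 111 = 79,910 g.

79.9 kg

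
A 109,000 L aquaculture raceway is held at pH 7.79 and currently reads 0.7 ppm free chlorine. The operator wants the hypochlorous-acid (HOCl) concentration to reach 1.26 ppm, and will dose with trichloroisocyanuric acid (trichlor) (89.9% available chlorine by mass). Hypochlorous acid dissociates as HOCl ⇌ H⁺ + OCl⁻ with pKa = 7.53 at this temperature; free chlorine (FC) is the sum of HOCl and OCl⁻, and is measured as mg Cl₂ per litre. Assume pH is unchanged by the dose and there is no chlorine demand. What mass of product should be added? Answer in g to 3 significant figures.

[OCl⁻]/[HOCl] = 10^(pH − pKa) = 10^(7.79 − 7.53) = 1.82; fraction as HOCl = 1/(1 + 1.82) = 0.3546.
Free chlorine required for 1.26 ppm HOCl: 1.26 / 0.3546 = 3.553 ppm.
FC to add: 3.553 − 0.7 = 2.853 mg/L as Cl₂.
Cl₂ equivalent: 2.853 mg/L × 109,000 L = 311 g.
Product at 89.9% available Cl: 311 / 0.899 = 345.9 g.

346 g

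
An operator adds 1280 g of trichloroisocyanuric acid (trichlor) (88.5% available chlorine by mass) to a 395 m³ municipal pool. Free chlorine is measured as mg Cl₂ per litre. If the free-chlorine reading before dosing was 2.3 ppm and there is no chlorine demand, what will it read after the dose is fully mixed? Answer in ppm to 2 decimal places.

5.17 ppm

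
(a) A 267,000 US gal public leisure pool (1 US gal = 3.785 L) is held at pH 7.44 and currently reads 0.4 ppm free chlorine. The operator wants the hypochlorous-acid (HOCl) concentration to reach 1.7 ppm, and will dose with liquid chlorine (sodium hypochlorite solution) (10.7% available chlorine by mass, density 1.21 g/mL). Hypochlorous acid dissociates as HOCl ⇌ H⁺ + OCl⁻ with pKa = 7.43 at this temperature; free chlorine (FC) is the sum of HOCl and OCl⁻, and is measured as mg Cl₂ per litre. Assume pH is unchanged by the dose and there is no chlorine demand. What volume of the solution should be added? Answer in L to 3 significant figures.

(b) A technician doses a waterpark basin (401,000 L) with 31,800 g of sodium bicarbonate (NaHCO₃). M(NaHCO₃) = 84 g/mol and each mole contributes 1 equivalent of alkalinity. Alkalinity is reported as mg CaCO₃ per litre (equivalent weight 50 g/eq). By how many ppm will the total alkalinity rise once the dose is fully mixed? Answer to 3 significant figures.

(a) 23.7 L; (b) 47.2 ppm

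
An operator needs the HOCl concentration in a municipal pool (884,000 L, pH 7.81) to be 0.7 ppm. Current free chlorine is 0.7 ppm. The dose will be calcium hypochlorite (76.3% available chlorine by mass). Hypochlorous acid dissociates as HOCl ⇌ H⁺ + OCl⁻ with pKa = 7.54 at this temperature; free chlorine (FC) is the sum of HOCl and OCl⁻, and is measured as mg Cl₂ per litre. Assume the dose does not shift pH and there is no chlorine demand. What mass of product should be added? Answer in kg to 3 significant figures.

[OCl⁻]/[HOCl] = 10^(pH − pKa) = 10^(7.81 − 7.54) = 1.862; fraction as HOCl = 1/(1 + 1.862) = 0.3494.
Free chlorine required for 0.7 ppm HOCl: 0.7 / 0.3494 = 2.003 ppm.
FC to add: 2.003 − 0.7 = 1.303 mg/L as Cl₂.
Cl₂ equivalent: 1.303 mg/L × 884,000 L = 1152 g.
Product at 76.3% available Cl: 1152 / 0.763 = 1510 g.

1.51 kg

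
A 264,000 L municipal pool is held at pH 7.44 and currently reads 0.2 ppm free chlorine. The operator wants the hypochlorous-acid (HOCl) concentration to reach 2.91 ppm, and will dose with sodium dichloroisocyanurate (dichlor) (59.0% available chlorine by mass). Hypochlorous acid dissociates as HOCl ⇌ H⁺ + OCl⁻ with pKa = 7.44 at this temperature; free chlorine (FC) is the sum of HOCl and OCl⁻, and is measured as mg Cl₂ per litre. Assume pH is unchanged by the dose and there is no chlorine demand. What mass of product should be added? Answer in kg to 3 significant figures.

2.51 kg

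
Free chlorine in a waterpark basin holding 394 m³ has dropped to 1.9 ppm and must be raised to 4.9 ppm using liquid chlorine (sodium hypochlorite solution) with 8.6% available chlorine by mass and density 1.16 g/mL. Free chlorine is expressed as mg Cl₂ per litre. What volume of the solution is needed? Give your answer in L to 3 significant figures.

Volume: 394 m³ = 394,000 L.
Chlorine deficit: 4.9 − 1.9 = 3 ppm = 3 mg/L as Cl₂.
Cl₂ equivalent needed: 3 mg/L × 394,000 L = 1,182,000 mg = 1182 g.
Product at 8.6% available chlorine: 1182 / 0.086 = 13,740 g.
Volume at density 1.16 g/mL: 13,740 g ÷ 1.16 g/mL = 11,850 mL.

11.8 L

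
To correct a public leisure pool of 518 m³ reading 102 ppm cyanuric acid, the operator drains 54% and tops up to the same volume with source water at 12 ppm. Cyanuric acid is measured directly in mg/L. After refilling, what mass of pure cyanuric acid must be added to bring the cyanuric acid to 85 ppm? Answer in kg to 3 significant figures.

16.4 kg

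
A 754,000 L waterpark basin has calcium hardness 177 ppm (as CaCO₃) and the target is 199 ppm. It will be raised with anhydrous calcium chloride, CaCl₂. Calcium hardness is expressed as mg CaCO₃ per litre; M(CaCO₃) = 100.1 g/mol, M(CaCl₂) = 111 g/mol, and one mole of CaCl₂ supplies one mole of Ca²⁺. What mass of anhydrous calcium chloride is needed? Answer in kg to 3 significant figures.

18.4 kg

Hardness to add: (199 − 177) = 22 mg/L as CaCO₃ × 754,000 L = 16,590 g as CaCO₃.
Moles of Ca²⁺ (1 mol Ca²⁺ ≡ 1 mol CaCO₃): 16,590 / 100.1 g/mol = 165.7 mol.
Mass of CaCl₂: 165.7 × 111 = 18,390 g.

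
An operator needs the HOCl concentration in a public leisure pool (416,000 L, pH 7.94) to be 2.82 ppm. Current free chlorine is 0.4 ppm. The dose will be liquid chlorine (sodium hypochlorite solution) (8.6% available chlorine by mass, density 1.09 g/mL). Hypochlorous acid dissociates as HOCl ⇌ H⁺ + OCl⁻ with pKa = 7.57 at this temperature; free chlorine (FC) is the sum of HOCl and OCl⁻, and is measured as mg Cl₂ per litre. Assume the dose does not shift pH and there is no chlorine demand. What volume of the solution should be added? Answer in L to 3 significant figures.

[OCl⁻]/[HOCl] = 10^(pH − pKa) = 10^(7.94 − 7.57) = 2.344; fraction as HOCl = 1/(1 + 2.344) = 0.299.
Free chlorine required for 2.82 ppm HOCl: 2.82 / 0.299 = 9.431 ppm.
FC to add: 9.431 − 0.4 = 9.031 mg/L as Cl₂.
Cl₂ equivalent: 9.031 mg/L × 416,000 L = 3757 g.
Product at 8.6% available Cl: 3757 / 0.086 = 43,680 g.
Volume: 43,680 g ÷ 1.09 g/mL = 40,080 mL.

40.1 L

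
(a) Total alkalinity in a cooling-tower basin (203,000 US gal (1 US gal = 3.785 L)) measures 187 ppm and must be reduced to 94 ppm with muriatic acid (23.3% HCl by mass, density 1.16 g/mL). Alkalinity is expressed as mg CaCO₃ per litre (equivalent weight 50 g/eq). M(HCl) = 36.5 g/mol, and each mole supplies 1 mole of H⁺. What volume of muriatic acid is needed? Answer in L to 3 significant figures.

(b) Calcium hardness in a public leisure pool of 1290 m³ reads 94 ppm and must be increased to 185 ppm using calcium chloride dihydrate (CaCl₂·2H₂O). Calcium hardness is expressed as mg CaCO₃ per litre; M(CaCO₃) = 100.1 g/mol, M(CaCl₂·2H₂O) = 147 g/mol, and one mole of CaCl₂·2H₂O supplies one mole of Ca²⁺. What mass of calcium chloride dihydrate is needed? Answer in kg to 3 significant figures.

(a) Volume: 203,000 US gal × 3.785 L/gal = 768,355 L.
(a) Alkalinity to neutralize: (187 − 94) = 93 mg/L as CaCO₃ × 768,355 L = 71,460 g as CaCO₃.
(a) Equivalents of H⁺ required: 71,460 ÷ 50 g/eq = 1429 eq = 1429 mol HCl.
(a) Mass of HCl: 1429 × 36.5 = 52,160 g.
(a) Mass of 23.3% solution: 52,160 / 0.233 = 223,900 g.
(a) Volume: 223,900 g ÷ 1.16 g/mL = 193,000 mL.

(b) Volume: 1290 m³ = 1,290,000 L.
(b) Hardness to add: (185 − 94) = 91 mg/L as CaCO₃ × 1,290,000 L = 117,400 g as CaCO₃.
(b) Moles of Ca²⁺ (1 mol Ca²⁺ ≡ 1 mol CaCO₃): 117,400 / 100.1 g/mol = 1173 mol.
(b) Mass of CaCl₂·2H₂O: 1173 × 147 = 172,400 g.

(a) 193 L; (b) 172 kg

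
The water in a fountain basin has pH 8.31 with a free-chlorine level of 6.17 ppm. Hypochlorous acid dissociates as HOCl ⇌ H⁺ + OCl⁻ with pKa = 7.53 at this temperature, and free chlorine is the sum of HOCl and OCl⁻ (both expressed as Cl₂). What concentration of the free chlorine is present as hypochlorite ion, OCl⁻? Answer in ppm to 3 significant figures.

5.29 ppm

[OCl⁻]/[HOCl] = 10^(pH − pKa) = 10^(8.31 − 7.53) = 10^0.78 = 6.026.
Fraction as HOCl = 1 / (1 + 6.026) = 0.1423.
OCl⁻ = (1 − 0.1423) × 6.17 ppm = 5.292 ppm.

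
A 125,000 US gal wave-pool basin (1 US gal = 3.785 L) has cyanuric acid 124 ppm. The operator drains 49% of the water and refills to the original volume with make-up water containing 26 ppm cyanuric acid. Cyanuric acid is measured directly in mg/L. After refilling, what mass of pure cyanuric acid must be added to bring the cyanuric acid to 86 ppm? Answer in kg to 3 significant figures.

4.74 kg

Volume: 125,000 US gal × 3.785 L/gal = 473,125 L.
After draining 49% and refilling: 124 × 0.51 + 26 × 0.49 = 75.98 ppm.
Deficit to target: 86 − 75.98 = 10.02 mg/L.
Mass: 10.02 mg/L × 473,125 L = 4741 g cyanuric acid.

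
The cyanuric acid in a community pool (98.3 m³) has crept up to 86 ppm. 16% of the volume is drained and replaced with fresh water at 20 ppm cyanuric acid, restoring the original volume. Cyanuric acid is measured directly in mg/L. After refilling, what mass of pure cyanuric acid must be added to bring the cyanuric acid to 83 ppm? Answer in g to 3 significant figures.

743 g

Volume: 98.3 m³ = 98,300 L.
After draining 16% and refilling: 86 × 0.84 + 20 × 0.16 = 75.44 ppm.
Deficit to target: 83 − 75.44 = 7.56 mg/L.
Mass: 7.56 mg/L × 98,300 L = 743.1 g cyanuric acid.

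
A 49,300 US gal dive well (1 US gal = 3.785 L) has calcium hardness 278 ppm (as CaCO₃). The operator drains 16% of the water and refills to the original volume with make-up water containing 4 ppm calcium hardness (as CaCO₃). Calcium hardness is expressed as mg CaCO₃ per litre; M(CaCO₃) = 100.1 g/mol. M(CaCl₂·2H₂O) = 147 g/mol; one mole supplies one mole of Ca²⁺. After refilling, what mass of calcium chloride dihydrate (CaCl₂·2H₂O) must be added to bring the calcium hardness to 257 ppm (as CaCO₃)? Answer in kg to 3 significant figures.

Volume: 49,300 US gal × 3.785 L/gal = 186,600 L.
After draining 16% and refilling: 278 × 0.84 + 4 × 0.16 = 234.16 ppm.
Deficit to target: 257 − 234.16 = 22.84 mg/L.
As CaCO₃: 22.84 mg/L × 186,600 L = 4262 g; ÷ 100.1 = 42.58 mol Ca²⁺.
Mass: 42.58 × 147 = 6259 g.

6.26 kg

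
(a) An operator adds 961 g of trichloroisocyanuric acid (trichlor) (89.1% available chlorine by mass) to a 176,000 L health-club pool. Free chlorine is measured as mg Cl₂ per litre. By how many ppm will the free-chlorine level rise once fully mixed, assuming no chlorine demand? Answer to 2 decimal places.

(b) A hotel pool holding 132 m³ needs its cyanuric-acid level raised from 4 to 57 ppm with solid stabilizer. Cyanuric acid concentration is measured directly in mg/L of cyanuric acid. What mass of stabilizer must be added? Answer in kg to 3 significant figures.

(a) Available chlorine delivered: 961 g × 0.891 = 856.3 g as Cl₂.
(a) Concentration rise: 856.3 g / 176,000 L = 4.865 mg/L = 4.87 ppm.

(b) Volume: 132 m³ = 132,000 L.
(b) CYA to add: (57 − 4) = 53 mg/L × 132,000 L = 6996 g cyanuric acid.

(a) 4.87 ppm; (b) 7.00 kg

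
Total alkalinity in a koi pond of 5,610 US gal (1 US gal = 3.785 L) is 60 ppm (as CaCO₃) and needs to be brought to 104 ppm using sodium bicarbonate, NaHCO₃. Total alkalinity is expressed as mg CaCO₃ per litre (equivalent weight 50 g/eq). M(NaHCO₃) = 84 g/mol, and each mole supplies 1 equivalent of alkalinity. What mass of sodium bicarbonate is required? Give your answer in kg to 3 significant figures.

Volume: 5,610 US gal × 3.785 L/gal = 21,234 L.
Alkalinity to add: (104 − 60) = 44 mg/L as CaCO₃ × 21,234 L = 934.3 g as CaCO₃.
Equivalents: 934.3 g ÷ 50 g/eq = 18.69 eq.
NaHCO₃ supplies 1 eq per mole → 18.69 mol.
Mass: 18.69 mol × 84 g/mol = 1570 g.

1.57 kg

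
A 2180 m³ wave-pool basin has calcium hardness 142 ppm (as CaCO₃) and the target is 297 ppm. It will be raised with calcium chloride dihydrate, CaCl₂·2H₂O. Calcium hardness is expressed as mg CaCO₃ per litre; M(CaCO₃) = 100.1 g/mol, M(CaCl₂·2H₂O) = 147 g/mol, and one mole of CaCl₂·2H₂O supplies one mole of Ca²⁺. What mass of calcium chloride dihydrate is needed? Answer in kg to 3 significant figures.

Volume: 2180 m³ = 2,180,000 L.
Hardness to add: (297 − 142) = 155 mg/L as CaCO₃ × 2,180,000 L = 337,900 g as CaCO₃.
Moles of Ca²⁺ (1 mol Ca²⁺ ≡ 1 mol CaCO₃): 337,900 / 100.1 g/mol = 3376 mol.
Mass of CaCl₂·2H₂O: 3376 × 147 = 496,200 g.

496 kg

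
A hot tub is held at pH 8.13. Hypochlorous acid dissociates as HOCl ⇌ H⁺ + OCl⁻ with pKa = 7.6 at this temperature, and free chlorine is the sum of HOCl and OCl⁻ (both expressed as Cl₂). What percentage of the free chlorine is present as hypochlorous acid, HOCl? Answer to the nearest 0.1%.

22.8%

[OCl⁻]/[HOCl] = 10^(pH − pKa) = 10^(8.13 − 7.6) = 10^0.53 = 3.388.
Fraction as HOCl = 1 / (1 + 3.388) = 0.2279.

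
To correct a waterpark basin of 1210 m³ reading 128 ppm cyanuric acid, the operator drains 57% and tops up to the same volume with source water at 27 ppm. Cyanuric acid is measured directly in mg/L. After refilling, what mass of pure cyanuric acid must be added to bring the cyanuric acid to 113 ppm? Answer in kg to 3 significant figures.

51.5 kg

Volume: 1210 m³ = 1,210,000 L.
After draining 57% and refilling: 128 × 0.43 + 27 × 0.57 = 70.43 ppm.
Deficit to target: 113 − 70.43 = 42.57 mg/L.
Mass: 42.57 mg/L × 1,210,000 L = 51,510 g cyanuric acid.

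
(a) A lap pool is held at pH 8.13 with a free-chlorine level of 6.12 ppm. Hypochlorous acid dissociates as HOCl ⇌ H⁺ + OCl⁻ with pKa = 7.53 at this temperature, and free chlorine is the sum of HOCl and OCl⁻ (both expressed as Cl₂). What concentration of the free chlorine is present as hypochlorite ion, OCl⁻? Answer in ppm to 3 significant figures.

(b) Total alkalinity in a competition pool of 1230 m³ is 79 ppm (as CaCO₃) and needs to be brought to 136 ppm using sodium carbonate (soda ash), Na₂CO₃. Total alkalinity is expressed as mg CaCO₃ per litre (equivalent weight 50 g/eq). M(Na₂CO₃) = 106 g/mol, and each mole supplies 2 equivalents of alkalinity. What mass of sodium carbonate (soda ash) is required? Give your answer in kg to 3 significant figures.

(a) [OCl⁻]/[HOCl] = 10^(pH − pKa) = 10^(8.13 − 7.53) = 10^0.60 = 3.981.
(a) Fraction as HOCl = 1 / (1 + 3.981) = 0.2008.
(a) OCl⁻ = (1 − 0.2008) × 6.12 ppm = 4.891 ppm.

(b) Volume: 1230 m³ = 1,230,000 L.
(b) Alkalinity to add: (136 − 79) = 57 mg/L as CaCO₃ × 1,230,000 L = 70,110 g as CaCO₃.
(b) Equivalents: 70,110 g ÷ 50 g/eq = 1402 eq.
(b) Each mole of Na₂CO₃ supplies 2 eq, so 1402 / 2 = 701.1 mol.
(b) Mass: 701.1 mol × 106 g/mol = 74,320 g.

(a) 4.89 ppm; (b) 74.3 kg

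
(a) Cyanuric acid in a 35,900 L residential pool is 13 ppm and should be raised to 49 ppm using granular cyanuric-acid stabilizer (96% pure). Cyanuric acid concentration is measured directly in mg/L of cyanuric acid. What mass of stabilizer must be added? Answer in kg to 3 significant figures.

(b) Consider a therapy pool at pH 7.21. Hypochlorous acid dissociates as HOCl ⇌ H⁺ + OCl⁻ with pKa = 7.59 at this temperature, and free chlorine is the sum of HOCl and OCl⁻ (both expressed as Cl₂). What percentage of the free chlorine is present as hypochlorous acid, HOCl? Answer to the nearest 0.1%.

(a) CYA to add: (49 − 13) = 36 mg/L × 35,900 L = 1292 g cyanuric acid.
(a) At 96% purity: 1292 / 0.96 = 1346 g product.

(b) [OCl⁻]/[HOCl] = 10^(pH − pKa) = 10^(7.21 − 7.59) = 10^-0.38 = 0.4169.
(b) Fraction as HOCl = 1 / (1 + 0.4169) = 0.7058.

(a) 1.35 kg; (b) 70.6%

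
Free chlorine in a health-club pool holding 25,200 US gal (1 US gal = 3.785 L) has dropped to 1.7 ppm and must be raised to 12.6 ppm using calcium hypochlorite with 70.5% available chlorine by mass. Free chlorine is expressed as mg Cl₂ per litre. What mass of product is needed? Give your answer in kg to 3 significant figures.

Volume: 25,200 US gal × 3.785 L/gal = 95,382 L.
Chlorine deficit: 12.6 − 1.7 = 10.9 ppm = 10.9 mg/L as Cl₂.
Cl₂ equivalent needed: 10.9 mg/L × 95,382 L = 1,040,000 mg = 1040 g.
Product at 70.5% available chlorine: 1040 / 0.705 = 1475 g.

1.47 kg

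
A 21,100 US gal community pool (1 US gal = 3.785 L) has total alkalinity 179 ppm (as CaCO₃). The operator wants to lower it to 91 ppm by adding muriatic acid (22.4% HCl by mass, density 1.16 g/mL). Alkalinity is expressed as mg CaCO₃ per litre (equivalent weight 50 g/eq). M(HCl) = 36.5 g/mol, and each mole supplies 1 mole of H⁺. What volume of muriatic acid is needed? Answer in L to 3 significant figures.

19.7 L

Volume: 21,100 US gal × 3.785 L/gal = 79,864 L.
Alkalinity to neutralize: (179 − 91) = 88 mg/L as CaCO₃ × 79,864 L = 7028 g as CaCO₃.
Equivalents of H⁺ required: 7028 ÷ 50 g/eq = 140.6 eq = 140.6 mol HCl.
Mass of HCl: 140.6 × 36.5 = 5130 g.
Mass of 22.4% solution: 5130 / 0.224 = 22,900 g.
Volume: 22,900 g ÷ 1.16 g/mL = 19,740 mL.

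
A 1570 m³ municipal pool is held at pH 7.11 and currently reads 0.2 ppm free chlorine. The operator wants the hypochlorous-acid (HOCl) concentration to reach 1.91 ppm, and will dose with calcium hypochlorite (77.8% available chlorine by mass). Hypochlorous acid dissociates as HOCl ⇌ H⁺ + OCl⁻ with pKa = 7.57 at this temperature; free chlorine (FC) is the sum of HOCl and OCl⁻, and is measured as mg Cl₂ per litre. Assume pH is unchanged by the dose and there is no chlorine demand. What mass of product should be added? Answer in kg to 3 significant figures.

Volume: 1570 m³ = 1,570,000 L.
[OCl⁻]/[HOCl] = 10^(pH − pKa) = 10^(7.11 − 7.57) = 0.3467; fraction as HOCl = 1/(1 + 0.3467) = 0.7425.
Free chlorine required for 1.91 ppm HOCl: 1.91 / 0.7425 = 2.572 ppm.
FC to add: 2.572 − 0.2 = 2.372 mg/L as Cl₂.
Cl₂ equivalent: 2.372 mg/L × 1,570,000 L = 3724 g.
Product at 77.8% available Cl: 3724 / 0.778 = 4787 g.

4.79 kg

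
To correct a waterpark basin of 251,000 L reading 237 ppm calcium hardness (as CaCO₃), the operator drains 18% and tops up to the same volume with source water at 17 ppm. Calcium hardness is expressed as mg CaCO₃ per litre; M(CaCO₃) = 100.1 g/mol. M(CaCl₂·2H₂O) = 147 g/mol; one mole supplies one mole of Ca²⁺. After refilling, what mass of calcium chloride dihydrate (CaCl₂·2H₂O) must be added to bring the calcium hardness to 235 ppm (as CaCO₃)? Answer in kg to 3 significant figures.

13.9 kg

After draining 18% and refilling: 237 × 0.82 + 17 × 0.18 = 197.4 ppm.
Deficit to target: 235 − 197.4 = 37.6 mg/L.
As CaCO₃: 37.6 mg/L × 251,000 L = 9438 g; ÷ 100.1 = 94.28 mol Ca²⁺.
Mass: 94.28 × 147 = 13,860 g.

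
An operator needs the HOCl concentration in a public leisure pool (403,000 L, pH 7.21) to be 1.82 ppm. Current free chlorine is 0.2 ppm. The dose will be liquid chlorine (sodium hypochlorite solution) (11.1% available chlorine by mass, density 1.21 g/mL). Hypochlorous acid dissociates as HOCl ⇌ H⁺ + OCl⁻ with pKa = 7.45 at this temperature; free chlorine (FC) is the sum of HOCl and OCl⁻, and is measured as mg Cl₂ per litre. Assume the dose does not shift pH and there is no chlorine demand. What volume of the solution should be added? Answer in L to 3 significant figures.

[OCl⁻]/[HOCl] = 10^(pH − pKa) = 10^(7.21 − 7.45) = 0.5754; fraction as HOCl = 1/(1 + 0.5754) = 0.6347.
Free chlorine required for 1.82 ppm HOCl: 1.82 / 0.6347 = 2.867 ppm.
FC to add: 2.867 − 0.2 = 2.667 mg/L as Cl₂.
Cl₂ equivalent: 2.667 mg/L × 403,000 L = 1075 g.
Product at 11.1% available Cl: 1075 / 0.111 = 9684 g.
Volume: 9684 g ÷ 1.21 g/mL = 8003 mL.

8.00 L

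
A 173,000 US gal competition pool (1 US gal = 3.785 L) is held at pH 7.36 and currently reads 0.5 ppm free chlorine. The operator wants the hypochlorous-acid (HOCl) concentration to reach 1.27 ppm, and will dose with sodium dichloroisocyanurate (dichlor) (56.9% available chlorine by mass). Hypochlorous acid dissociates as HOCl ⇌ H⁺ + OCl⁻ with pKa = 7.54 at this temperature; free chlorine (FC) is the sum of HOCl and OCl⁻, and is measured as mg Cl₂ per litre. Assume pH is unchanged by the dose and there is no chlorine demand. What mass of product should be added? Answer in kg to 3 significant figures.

1.85 kg

Volume: 173,000 US gal × 3.785 L/gal = 654,805 L.
[OCl⁻]/[HOCl] = 10^(pH − pKa) = 10^(7.36 − 7.54) = 0.6607; fraction as HOCl = 1/(1 + 0.6607) = 0.6022.
Free chlorine required for 1.27 ppm HOCl: 1.27 / 0.6022 = 2.109 ppm.
FC to add: 2.109 − 0.5 = 1.609 mg/L as Cl₂.
Cl₂ equivalent: 1.609 mg/L × 654,805 L = 1054 g.
Product at 56.9% available Cl: 1054 / 0.569 = 1852 g.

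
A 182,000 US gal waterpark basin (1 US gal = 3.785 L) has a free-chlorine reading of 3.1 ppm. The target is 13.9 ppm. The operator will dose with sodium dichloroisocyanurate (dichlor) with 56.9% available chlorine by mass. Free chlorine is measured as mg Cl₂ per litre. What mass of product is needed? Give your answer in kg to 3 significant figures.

13.1 kg

Volume: 182,000 US gal × 3.785 L/gal = 688,870 L.
Chlorine deficit: 13.9 − 3.1 = 10.8 ppm = 10.8 mg/L as Cl₂.
Cl₂ equivalent needed: 10.8 mg/L × 688,870 L = 7,440,000 mg = 7440 g.
Product at 56.9% available chlorine: 7440 / 0.569 = 13,080 g.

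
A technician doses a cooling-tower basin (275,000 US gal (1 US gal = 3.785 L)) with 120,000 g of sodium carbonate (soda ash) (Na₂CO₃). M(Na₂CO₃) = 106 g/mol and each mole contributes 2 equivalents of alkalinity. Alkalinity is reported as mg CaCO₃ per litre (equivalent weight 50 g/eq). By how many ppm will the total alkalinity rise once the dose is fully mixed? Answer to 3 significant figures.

Volume: 275,000 US gal × 3.785 L/gal = 1,040,875 L.
Moles of Na₂CO₃: 120,000 g ÷ 106 g/mol = 1132 mol → 2264 eq of alkalinity.
As CaCO₃: 2264 eq × 50 g/eq = 113,200 g.
Rise: 113,200 g / 1,040,875 L × 1000 = 108.8 mg/L.

109 ppm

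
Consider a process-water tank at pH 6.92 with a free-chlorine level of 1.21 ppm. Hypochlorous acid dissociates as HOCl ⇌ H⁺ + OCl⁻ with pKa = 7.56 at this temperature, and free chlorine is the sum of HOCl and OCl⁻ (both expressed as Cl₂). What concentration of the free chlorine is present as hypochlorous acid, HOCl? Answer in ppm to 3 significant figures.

[OCl⁻]/[HOCl] = 10^(pH − pKa) = 10^(6.92 − 7.56) = 10^-0.64 = 0.2291.
Fraction as HOCl = 1 / (1 + 0.2291) = 0.8136.
HOCl = 0.8136 × 1.21 ppm = 0.9845 ppm.

0.984 ppm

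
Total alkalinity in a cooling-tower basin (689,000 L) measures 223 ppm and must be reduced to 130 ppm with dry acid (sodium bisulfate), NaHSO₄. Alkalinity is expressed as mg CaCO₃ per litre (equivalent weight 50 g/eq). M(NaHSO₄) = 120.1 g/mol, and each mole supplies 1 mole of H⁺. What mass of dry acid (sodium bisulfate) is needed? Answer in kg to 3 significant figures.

Alkalinity to neutralize: (223 − 130) = 93 mg/L as CaCO₃ × 689,000 L = 64,080 g as CaCO₃.
Equivalents of H⁺ required: 64,080 ÷ 50 g/eq = 1282 eq = 1282 mol NaHSO₄.
Mass of NaHSO₄: 1282 × 120.1 = 153,900 g.

154 kg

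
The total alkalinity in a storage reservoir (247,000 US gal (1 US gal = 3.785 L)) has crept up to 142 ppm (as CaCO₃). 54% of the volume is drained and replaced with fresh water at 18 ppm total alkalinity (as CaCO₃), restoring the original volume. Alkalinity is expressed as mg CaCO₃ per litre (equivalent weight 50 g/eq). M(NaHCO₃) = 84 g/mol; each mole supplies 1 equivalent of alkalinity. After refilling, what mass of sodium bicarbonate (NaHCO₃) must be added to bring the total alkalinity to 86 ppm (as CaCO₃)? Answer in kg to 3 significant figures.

Volume: 247,000 US gal × 3.785 L/gal = 934,895 L.
After draining 54% and refilling: 142 × 0.46 + 18 × 0.54 = 75.04 ppm.
Deficit to target: 86 − 75.04 = 10.96 mg/L.
As CaCO₃: 10.96 mg/L × 934,895 L = 10,250 g; ÷ 50 g/eq ÷ 1 = 204.9 mol NaHCO₃.
Mass: 204.9 × 84 = 17,210 g.

17.2 kg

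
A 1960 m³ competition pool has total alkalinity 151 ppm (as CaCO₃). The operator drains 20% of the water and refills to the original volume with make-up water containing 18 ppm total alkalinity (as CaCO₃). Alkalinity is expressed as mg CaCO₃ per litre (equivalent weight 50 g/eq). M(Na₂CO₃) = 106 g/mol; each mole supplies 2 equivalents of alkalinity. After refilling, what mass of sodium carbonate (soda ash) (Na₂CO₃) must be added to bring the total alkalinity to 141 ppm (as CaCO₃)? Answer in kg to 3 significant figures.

Volume: 1960 m³ = 1,960,000 L.
After draining 20% and refilling: 151 × 0.80 + 18 × 0.20 = 124.4 ppm.
Deficit to target: 141 − 124.4 = 16.6 mg/L.
As CaCO₃: 16.6 mg/L × 1,960,000 L = 32,540 g; ÷ 50 g/eq ÷ 2 = 325.4 mol Na₂CO₃.
Mass: 325.4 × 106 = 34,490 g.

34.5 kg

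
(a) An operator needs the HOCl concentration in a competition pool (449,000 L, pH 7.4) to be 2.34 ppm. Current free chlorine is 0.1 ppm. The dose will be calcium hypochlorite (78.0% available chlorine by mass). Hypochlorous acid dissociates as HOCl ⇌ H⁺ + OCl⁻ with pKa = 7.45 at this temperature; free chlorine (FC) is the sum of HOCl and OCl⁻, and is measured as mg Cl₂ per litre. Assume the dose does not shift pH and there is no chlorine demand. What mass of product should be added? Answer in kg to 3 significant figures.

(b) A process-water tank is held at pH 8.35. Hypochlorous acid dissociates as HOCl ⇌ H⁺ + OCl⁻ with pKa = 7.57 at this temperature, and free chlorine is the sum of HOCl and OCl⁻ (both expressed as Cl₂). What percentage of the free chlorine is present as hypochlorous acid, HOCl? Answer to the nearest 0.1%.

(a) [OCl⁻]/[HOCl] = 10^(pH − pKa) = 10^(7.4 − 7.45) = 0.8913; fraction as HOCl = 1/(1 + 0.8913) = 0.5288.
(a) Free chlorine required for 2.34 ppm HOCl: 2.34 / 0.5288 = 4.426 ppm.
(a) FC to add: 4.426 − 0.1 = 4.326 mg/L as Cl₂.
(a) Cl₂ equivalent: 4.326 mg/L × 449,000 L = 1942 g.
(a) Product at 78.0% available Cl: 1942 / 0.78 = 2490 g.

(b) [OCl⁻]/[HOCl] = 10^(pH − pKa) = 10^(8.35 − 7.57) = 10^0.78 = 6.026.
(b) Fraction as HOCl = 1 / (1 + 6.026) = 0.1423.

(a) 2.49 kg; (b) 14.2%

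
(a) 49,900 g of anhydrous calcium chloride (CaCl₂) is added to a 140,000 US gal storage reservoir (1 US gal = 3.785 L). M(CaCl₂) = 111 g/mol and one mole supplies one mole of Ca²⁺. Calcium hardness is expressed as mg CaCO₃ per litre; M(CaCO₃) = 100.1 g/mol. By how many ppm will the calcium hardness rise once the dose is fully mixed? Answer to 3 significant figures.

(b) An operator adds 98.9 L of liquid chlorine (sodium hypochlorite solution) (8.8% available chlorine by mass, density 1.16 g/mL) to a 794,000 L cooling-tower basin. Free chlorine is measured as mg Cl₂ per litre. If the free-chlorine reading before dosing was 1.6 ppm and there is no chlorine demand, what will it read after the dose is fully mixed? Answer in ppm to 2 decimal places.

(a) 84.9 ppm; (b) 14.32 ppm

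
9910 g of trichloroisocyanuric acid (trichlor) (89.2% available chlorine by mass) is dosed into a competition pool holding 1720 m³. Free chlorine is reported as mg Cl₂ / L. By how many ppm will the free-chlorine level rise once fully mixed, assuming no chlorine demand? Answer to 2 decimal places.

Volume: 1720 m³ = 1,720,000 L.
Available chlorine delivered: 9910 g × 0.892 = 8840 g as Cl₂.
Concentration rise: 8840 g / 1,720,000 L = 5.139 mg/L = 5.14 ppm.

5.14 ppm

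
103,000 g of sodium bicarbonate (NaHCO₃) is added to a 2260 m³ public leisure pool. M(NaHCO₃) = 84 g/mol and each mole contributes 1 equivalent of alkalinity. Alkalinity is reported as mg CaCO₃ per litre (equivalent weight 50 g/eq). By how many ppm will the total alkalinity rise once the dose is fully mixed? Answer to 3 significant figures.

27.1 ppm

Volume: 2260 m³ = 2,260,000 L.
Moles of NaHCO₃: 103,000 g ÷ 84 g/mol = 1226 mol → 1226 eq of alkalinity.
As CaCO₃: 1226 eq × 50 g/eq = 61,310 g.
Rise: 61,310 g / 2,260,000 L × 1000 = 27.13 mg/L.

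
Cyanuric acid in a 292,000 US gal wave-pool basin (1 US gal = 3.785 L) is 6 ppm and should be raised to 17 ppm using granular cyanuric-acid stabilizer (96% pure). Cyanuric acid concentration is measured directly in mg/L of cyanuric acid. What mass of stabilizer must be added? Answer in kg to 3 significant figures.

12.7 kg

Volume: 292,000 US gal × 3.785 L/gal = 1,105,220 L.
CYA to add: (17 − 6) = 11 mg/L × 1,105,220 L = 12,160 g cyanuric acid.
At 96% purity: 12,160 / 0.96 = 12,660 g product.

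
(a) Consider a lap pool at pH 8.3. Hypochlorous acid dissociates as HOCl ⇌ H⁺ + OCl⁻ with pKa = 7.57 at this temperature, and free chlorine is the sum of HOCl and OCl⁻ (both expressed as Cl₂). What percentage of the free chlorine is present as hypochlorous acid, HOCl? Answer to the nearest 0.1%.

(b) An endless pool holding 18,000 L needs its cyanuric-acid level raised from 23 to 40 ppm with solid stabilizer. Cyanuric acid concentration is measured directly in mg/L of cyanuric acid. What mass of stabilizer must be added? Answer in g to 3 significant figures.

(a) 15.7%; (b) 306 g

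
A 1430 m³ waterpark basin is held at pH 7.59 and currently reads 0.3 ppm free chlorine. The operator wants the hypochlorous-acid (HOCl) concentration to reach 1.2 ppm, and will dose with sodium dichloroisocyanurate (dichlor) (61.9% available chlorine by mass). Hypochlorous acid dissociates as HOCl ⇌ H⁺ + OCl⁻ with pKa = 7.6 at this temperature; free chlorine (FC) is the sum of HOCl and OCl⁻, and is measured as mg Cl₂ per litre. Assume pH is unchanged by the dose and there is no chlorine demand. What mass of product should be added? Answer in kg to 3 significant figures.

Volume: 1430 m³ = 1,430,000 L.
[OCl⁻]/[HOCl] = 10^(pH − pKa) = 10^(7.59 − 7.6) = 0.9772; fraction as HOCl = 1/(1 + 0.9772) = 0.5058.
Free chlorine required for 1.2 ppm HOCl: 1.2 / 0.5058 = 2.373 ppm.
FC to add: 2.373 − 0.3 = 2.073 mg/L as Cl₂.
Cl₂ equivalent: 2.073 mg/L × 1,430,000 L = 2964 g.
Product at 61.9% available Cl: 2964 / 0.619 = 4788 g.

4.79 kg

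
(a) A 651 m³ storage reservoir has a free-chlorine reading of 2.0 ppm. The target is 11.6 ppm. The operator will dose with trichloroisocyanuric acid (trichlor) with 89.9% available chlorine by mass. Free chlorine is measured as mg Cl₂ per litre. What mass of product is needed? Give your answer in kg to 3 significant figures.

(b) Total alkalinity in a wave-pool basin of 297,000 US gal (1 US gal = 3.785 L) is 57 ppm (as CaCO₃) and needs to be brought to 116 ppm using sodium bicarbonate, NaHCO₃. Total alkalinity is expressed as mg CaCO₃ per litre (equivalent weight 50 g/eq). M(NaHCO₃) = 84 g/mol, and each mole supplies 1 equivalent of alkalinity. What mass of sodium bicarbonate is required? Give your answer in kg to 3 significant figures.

(a) Volume: 651 m³ = 651,000 L.
(a) Chlorine deficit: 11.6 − 2.0 = 9.6 ppm = 9.6 mg/L as Cl₂.
(a) Cl₂ equivalent needed: 9.6 mg/L × 651,000 L = 6,250,000 mg = 6250 g.
(a) Product at 89.9% available chlorine: 6250 / 0.899 = 6952 g.

(b) Volume: 297,000 US gal × 3.785 L/gal = 1,124,145 L.
(b) Alkalinity to add: (116 − 57) = 59 mg/L as CaCO₃ × 1,124,145 L = 66,320 g as CaCO₃.
(b) Equivalents: 66,320 g ÷ 50 g/eq = 1326 eq.
(b) NaHCO₃ supplies 1 eq per mole → 1326 mol.
(b) Mass: 1326 mol × 84 g/mol = 111,400 g.

(a) 6.95 kg; (b) 111 kg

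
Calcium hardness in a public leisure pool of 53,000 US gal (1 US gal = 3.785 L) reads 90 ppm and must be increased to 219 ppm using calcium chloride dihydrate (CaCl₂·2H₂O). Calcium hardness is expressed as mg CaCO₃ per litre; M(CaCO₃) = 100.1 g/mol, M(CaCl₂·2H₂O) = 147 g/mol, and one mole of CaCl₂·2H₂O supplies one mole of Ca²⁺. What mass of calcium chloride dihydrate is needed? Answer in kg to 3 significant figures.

38.0 kg

Volume: 53,000 US gal × 3.785 L/gal = 200,605 L.
Hardness to add: (219 − 90) = 129 mg/L as CaCO₃ × 200,605 L = 25,880 g as CaCO₃.
Moles of Ca²⁺ (1 mol Ca²⁺ ≡ 1 mol CaCO₃): 25,880 / 100.1 g/mol = 258.5 mol.
Mass of CaCl₂·2H₂O: 258.5 × 147 = 38,000 g.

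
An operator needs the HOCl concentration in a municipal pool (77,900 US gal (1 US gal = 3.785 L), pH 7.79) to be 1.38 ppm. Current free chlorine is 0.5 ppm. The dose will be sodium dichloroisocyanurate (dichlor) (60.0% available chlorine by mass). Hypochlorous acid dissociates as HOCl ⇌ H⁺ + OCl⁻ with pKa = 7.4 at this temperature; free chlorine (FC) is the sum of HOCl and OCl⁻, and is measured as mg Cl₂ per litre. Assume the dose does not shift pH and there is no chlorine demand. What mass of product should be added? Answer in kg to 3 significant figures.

2.10 kg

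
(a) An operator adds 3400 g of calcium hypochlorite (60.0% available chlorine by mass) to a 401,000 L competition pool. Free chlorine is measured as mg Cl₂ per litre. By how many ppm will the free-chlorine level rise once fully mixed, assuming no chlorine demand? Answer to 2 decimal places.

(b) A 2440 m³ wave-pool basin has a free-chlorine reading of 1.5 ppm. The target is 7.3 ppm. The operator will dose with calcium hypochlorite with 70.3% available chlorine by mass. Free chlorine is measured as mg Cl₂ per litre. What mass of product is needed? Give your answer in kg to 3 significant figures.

(a) 5.09 ppm; (b) 20.1 kg

(a) Available chlorine delivered: 3400 g × 0.6 = 2040 g as Cl₂.
(a) Concentration rise: 2040 g / 401,000 L = 5.087 mg/L = 5.09 ppm.

(b) Volume: 2440 m³ = 2,440,000 L.
(b) Chlorine deficit: 7.3 − 1.5 = 5.8 ppm = 5.8 mg/L as Cl₂.
(b) Cl₂ equivalent needed: 5.8 mg/L × 2,440,000 L = 14,150,000 mg = 14,150 g.
(b) Product at 70.3% available chlorine: 14,150 / 0.703 = 20,130 g.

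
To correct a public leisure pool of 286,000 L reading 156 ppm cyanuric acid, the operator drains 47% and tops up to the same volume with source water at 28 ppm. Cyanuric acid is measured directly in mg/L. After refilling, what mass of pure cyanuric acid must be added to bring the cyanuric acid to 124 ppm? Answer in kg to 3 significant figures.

After draining 47% and refilling: 156 × 0.53 + 28 × 0.47 = 95.84 ppm.
Deficit to target: 124 − 95.84 = 28.16 mg/L.
Mass: 28.16 mg/L × 286,000 L = 8054 g cyanuric acid.

8.05 kg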